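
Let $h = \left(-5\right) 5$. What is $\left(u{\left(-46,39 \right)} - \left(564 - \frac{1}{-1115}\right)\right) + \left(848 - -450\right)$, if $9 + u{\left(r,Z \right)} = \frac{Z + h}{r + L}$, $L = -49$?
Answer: $\frac{15355984}{21185} \approx 724.85$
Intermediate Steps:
$h = -25$
$u{\left(r,Z \right)} = -9 + \frac{-25 + Z}{-49 + r}$ ($u{\left(r,Z \right)} = -9 + \frac{Z - 25}{r - 49} = -9 + \frac{-25 + Z}{-49 + r}$)
$\left(u{\left(-46,39 \right)} - \left(564 - \frac{1}{-1115}\right)\right) + \left(848 - -450\right) = \left(\frac{416 + 39 - -414}{-49 - 46} - \left(564 - \frac{1}{-1115}\right)\right) + \left(848 - -450\right) = \left(\frac{416 + 39 + 414}{-95} - \frac{628861}{1115}\right) + \left(848 + 450\right) = \left(\left(- \frac{1}{95}\right) 869 - \frac{628861}{1115}\right) + 1298 = \left(- \frac{869}{95} - \frac{628861}{1115}\right) + 1298 = - \frac{12142146}{21185} + 1298 = \frac{15355984}{21185}$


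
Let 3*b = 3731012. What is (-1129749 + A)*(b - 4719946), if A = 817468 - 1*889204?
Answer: 4176692668870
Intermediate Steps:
b = 3731012/3 (b = (⅓)*3731012 = 3731012/3 ≈ 1.2437e+6)
A = -71736 (A = 817468 - 889204 = -71736)
(-1129749 + A)*(b - 4719946) = (-1129749 - 71736)*(3731012/3 - 4719946) = -1201485*(-10428826/3) = 4176692668870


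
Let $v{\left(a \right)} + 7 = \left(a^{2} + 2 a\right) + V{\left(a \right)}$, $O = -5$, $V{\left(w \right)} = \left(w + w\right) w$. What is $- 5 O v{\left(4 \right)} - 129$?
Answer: $1096$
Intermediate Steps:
$V{\left(w \right)} = 2 w^{2}$ ($V{\left(w \right)} = 2 w w = 2 w^{2}$)
$v{\left(a \right)} = -7 + 2 a + 3 a^{2}$ ($v{\left(a \right)} = -7 + \left(\left(a^{2} + 2 a\right) + 2 a^{2}\right) = -7 + \left(2 a + 3 a^{2}\right) = -7 + 2 a + 3 a^{2}$)
$- 5 O v{\left(4 \right)} - 129 = - 5 \left(- 5 \left(-7 + 2 \cdot 4 + 3 \cdot 4^{2}\right)\right) - 129 = - 5 \left(- 5 \left(-7 + 8 + 3 \cdot 16\right)\right) - 129 = - 5 \left(- 5 \left(-7 + 8 + 48\right)\right) - 129 = - 5 \left(\left(-5\right) 49\right) - 129 = \left(-5\right) \left(-245\right) - 129 = 1225 - 129 = 1096$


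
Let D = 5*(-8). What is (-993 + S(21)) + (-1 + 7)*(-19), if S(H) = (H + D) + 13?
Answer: -1113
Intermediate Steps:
D = -40
S(H) = -27 + H (S(H) = (H - 40) + 13 = (-40 + H) + 13 = -27 + H)
(-993 + S(21)) + (-1 + 7)*(-19) = (-993 + (-27 + 21)) + (-1 + 7)*(-19) = (-993 - 6) + 6*(-19) = -999 - 114 = -1113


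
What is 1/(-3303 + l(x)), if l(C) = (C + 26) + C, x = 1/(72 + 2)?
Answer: -37/121248 ≈ -0.00030516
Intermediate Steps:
x = 1/74 ≈ 0.013514
l(C) = 26 + 2*C (l(C) = (26 + C) + C = 26 + 2*C)
1/(-3303 + l(x)) = 1/(-3303 + (26 + 2*(1/74))) = 1/(-3303 + (26 + 1/37)) = 1/(-3303 + 963/37) = 1/(-121248/37) = -37/121248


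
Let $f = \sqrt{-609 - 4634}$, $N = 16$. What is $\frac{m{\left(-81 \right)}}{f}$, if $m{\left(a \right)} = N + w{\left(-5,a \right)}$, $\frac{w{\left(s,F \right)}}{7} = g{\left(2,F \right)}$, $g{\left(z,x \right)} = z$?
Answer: $- \frac{30 i \sqrt{107}}{749} \approx - 0.41432 i$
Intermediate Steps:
$w{\left(s,F \right)} = 14$ ($w{\left(s,F \right)} = 7 \cdot 2 = 14$)
$m{\left(a \right)} = 30$ ($m{\left(a \right)} = 16 + 14 = 30$)
$f = 7 i \sqrt{107}$ ($f = \sqrt{-5243} = 7 i \sqrt{107} \approx 72.409 i$)
$\frac{m{\left(-81 \right)}}{f} = \frac{30}{7 i \sqrt{107}} = 30 \left(- \frac{i \sqrt{107}}{749}\right) = - \frac{30 i \sqrt{107}}{749}$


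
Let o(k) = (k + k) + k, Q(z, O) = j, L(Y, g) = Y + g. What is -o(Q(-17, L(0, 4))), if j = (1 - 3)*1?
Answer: 6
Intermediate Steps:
j = -2 (j = -2*1 = -2)
Q(z, O) = -2
o(k) = 3*k (o(k) = 2*k + k = 3*k)
-o(Q(-17, L(0, 4))) = -3*(-2) = -1*(-6) = 6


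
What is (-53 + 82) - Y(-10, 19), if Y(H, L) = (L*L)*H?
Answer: 3639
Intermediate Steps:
Y(H, L) = H*L² (Y(H, L) = L²*H = H*L²)
(-53 + 82) - Y(-10, 19) = (-53 + 82) - (-10)*19² = 29 - (-10)*361 = 29 - 1*(-3610) = 29 + 3610 = 3639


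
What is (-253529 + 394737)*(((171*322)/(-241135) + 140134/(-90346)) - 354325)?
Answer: -545007481246677272368/10892791355 ≈ -5.0034e+10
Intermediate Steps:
(-253529 + 394737)*(((171*322)/(-241135) + 140134/(-90346)) - 354325) = 141208*((55062*(-1/241135) + 140134*(-1/90346)) - 354325) = 141208*((-55062/241135 - 70067/45173) - 354325) = 141208*(-19382921771/10892791355 - 354325) = 141208*(-3859607679782146/10892791355) = -545007481246677272368/10892791355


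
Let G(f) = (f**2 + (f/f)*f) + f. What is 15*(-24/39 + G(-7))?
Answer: 6705/13 ≈ 515.77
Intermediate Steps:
G(f) = f**2 + 2*f (G(f) = (f**2 + 1*f) + f = (f**2 + f) + f = (f + f**2) + f = f**2 + 2*f)
15*(-24/39 + G(-7)) = 15*(-24/39 - 7*(2 - 7)) = 15*(-24*1/39 - 7*(-5)) = 15*(-8/13 + 35) = 15*(447/13) = 6705/13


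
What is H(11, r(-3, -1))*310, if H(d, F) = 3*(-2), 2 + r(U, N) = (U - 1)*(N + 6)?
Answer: -1860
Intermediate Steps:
r(U, N) = -2 + (-1 + U)*(6 + N) (r(U, N) = -2 + (U - 1)*(N + 6) = -2 + (-1 + U)*(6 + N))
H(d, F) = -6
H(11, r(-3, -1))*310 = -6*310 = -1860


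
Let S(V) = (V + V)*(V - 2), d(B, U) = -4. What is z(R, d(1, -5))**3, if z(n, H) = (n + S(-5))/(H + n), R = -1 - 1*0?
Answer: -328509/125 ≈ -2628.1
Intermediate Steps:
S(V) = 2*V*(-2 + V) (S(V) = (2*V)*(-2 + V) = 2*V*(-2 + V))
R = -1 (R = -1 + 0 = -1)
z(n, H) = (70 + n)/(H + n) (z(n, H) = (n + 2*(-5)*(-2 - 5))/(H + n) = (n + 2*(-5)*(-7))/(H + n) = (n + 70)/(H + n) = (70 + n)/(H + n))
z(R, d(1, -5))**3 = ((70 - 1)/(-4 - 1))**3 = (69/(-5))**3 = (-1/5*69)**3 = (-69/5)**3 = -328509/125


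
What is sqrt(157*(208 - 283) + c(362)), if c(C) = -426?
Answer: 7*I*sqrt(249) ≈ 110.46*I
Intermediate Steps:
sqrt(157*(208 - 283) + c(362)) = sqrt(157*(208 - 283) - 426) = sqrt(157*(-75) - 426) = sqrt(-11775 - 426) = sqrt(-12201) = 7*I*sqrt(249)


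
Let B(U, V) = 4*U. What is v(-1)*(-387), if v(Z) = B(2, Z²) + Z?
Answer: -2709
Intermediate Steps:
v(Z) = 8 + Z (v(Z) = 4*2 + Z = 8 + Z)
v(-1)*(-387) = (8 - 1)*(-387) = 7*(-387) = -2709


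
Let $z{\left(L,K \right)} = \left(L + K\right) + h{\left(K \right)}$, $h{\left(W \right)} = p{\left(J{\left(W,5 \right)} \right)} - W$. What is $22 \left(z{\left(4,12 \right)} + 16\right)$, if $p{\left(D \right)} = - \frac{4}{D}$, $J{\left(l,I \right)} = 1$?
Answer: $352$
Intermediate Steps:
$h{\left(W \right)} = -4 - W$ ($h{\left(W \right)} = - \frac{4}{1} - W = \left(-4\right) 1 - W = -4 - W$)
$z{\left(L,K \right)} = -4 + L$ ($z{\left(L,K \right)} = \left(L + K\right) - \left(4 + K\right) = \left(K + L\right) - \left(4 + K\right) = -4 + L$)
$22 \left(z{\left(4,12 \right)} + 16\right) = 22 \left(\left(-4 + 4\right) + 16\right) = 22 \left(0 + 16\right) = 22 \cdot 16 = 352$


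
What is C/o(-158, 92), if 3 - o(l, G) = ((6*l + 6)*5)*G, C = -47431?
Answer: -47431/433323 ≈ -0.10946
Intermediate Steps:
o(l, G) = 3 - G*(30 + 30*l) (o(l, G) = 3 - (6*l + 6)*5*G = 3 - (6 + 6*l)*5*G = 3 - (30 + 30*l)*G = 3 - G*(30 + 30*l))
C/o(-158, 92) = -47431/(3 - 30*92 - 30*92*(-158)) = -47431/(3 - 2760 + 436080) = -47431/433323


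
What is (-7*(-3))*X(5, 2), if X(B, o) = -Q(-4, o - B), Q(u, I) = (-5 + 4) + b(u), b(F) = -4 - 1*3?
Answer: 168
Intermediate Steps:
b(F) = -7 (b(F) = -4 - 3 = -7)
Q(u, I) = -8 (Q(u, I) = (-5 + 4) - 7 = -1 - 7 = -8)
X(B, o) = 8 (X(B, o) = -1*(-8) = 8)
(-7*(-3))*X(5, 2) = -7*(-3)*8 = 21*8 = 168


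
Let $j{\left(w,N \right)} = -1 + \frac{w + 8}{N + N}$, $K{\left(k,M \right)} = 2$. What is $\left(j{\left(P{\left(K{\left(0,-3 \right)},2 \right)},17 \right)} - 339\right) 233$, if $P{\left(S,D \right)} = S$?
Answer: $- \frac{1345575}{17} \approx -79152.0$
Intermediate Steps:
$j{\left(w,N \right)} = -1 + \frac{8 + w}{2 N}$
$\left(j{\left(P{\left(K{\left(0,-3 \right)},2 \right)},17 \right)} - 339\right) 233 = \left(\frac{4 + \frac{1}{2} \cdot 2 - 17}{17} - 339\right) 233 = \left(\frac{4 + 1 - 17}{17} - 339\right) 233 = \left(\frac{1}{17} \left(-12\right) - 339\right) 233 = \left(- \frac{12}{17} - 339\right) 233 = \left(- \frac{5775}{17}\right) 233 = - \frac{1345575}{17}$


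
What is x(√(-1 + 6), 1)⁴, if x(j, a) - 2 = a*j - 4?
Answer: (2 - √5)⁴ ≈ 0.0031056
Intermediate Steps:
x(j, a) = -2 + a*j (x(j, a) = 2 + (a*j - 4) = 2 + (-4 + a*j) = -2 + a*j)
x(√(-1 + 6), 1)⁴ = (-2 + 1*√(-1 + 6))⁴ = (-2 + 1*√5)⁴ = (-2 + √5)⁴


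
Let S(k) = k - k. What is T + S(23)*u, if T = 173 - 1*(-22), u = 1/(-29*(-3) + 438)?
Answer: 195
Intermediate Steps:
S(k) = 0
u = 1/525 (u = 1/(87 + 438) = 1/525 ≈ 0.0019048)
T = 195 (T = 173 + 22 = 195)
T + S(23)*u = 195 + 0*(1/525) = 195 + 0 = 195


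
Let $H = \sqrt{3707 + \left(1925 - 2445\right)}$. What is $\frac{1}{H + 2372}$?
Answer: $\frac{2372}{5623197} - \frac{\sqrt{3187}}{5623197} \approx 0.00041178$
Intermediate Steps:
$H = \sqrt{3187}$ ($H = \sqrt{3707 - 520} = \sqrt{3187} \approx 56.453$)
$\frac{1}{H + 2372} = \frac{1}{\sqrt{3187} + 2372} = \frac{1}{2372 + \sqrt{3187}}$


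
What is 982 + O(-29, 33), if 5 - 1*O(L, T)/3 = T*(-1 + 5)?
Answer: 601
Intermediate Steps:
O(L, T) = 15 - 12*T (O(L, T) = 15 - 3*T*(-1 + 5) = 15 - 3*T*4 = 15 - 12*T)
982 + O(-29, 33) = 982 + (15 - 12*33) = 982 + (15 - 396) = 982 - 381 = 601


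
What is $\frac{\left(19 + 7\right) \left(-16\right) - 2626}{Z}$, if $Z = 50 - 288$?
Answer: $\frac{1521}{119} \approx 12.782$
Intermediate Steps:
$Z = -238$ ($Z = 50 - 288 = -238$)
$\frac{\left(19 + 7\right) \left(-16\right) - 2626}{Z} = \frac{\left(19 + 7\right) \left(-16\right) - 2626}{-238} = \left(26 \left(-16\right) - 2626\right) \left(- \frac{1}{238}\right) = \left(-416 - 2626\right) \left(- \frac{1}{238}\right) = \left(-3042\right) \left(- \frac{1}{238}\right) = \frac{1521}{119}$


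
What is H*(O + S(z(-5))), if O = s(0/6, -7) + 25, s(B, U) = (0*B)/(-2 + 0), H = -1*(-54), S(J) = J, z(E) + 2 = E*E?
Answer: 2592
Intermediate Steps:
z(E) = -2 + E**2 (z(E) = -2 + E*E = -2 + E**2)
H = 54
s(B, U) = 0 (s(B, U) = 0/(-2) = 0*(-1/2) = 0)
O = 25 (O = 0 + 25 = 25)
H*(O + S(z(-5))) = 54*(25 + (-2 + (-5)**2)) = 54*(25 + (-2 + 25)) = 54*(25 + 23) = 54*48 = 2592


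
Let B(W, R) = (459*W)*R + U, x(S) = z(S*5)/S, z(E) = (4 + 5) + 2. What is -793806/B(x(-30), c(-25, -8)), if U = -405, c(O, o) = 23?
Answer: 2646020/14253 ≈ 185.65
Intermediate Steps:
z(E) = 11 (z(E) = 9 + 2 = 11)
x(S) = 11/S
B(W, R) = -405 + 459*R*W (B(W, R) = (459*W)*R - 405 = 459*R*W - 405 = -405 + 459*R*W)
-793806/B(x(-30), c(-25, -8)) = -793806/(-405 + 459*23*(11/(-30))) = -793806/(-405 + 459*23*(11*(-1/30))) = -793806/(-405 + 459*23*(-11/30)) = -793806/(-405 - 38709/10) = -793806/(-42759/10) = -793806*(-10/42759) = 2646020/14253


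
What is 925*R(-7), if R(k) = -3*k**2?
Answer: -135975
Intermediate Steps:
925*R(-7) = 925*(-3*(-7)**2) = 925*(-3*49) = 925*(-147) = -135975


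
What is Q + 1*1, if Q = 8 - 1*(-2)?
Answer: 11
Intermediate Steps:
Q = 10 (Q = 8 + 2 = 10)
Q + 1*1 = 10 + 1*1 = 10 + 1 = 11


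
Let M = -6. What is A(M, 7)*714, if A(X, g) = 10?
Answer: 7140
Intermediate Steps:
A(M, 7)*714 = 10*714 = 7140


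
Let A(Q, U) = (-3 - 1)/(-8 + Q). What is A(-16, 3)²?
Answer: 1/36 ≈ 0.027778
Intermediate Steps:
A(Q, U) = -4/(-8 + Q)
A(-16, 3)² = (-4/(-8 - 16))² = (-4/(-24))² = (-4*(-1/24))² = (⅙)² = 1/36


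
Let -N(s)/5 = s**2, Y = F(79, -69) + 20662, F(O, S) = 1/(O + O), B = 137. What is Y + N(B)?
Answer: -11562913/158 ≈ -73183.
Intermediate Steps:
F(O, S) = 1/(2*O)
Y = 3264597/158 (Y = (1/2)/79 + 20662 = (1/2)*(1/79) + 20662 = 1/158 + 20662 = 3264597/158 ≈ 20662.)
N(s) = -5*s**2
Y + N(B) = 3264597/158 - 5*137**2 = 3264597/158 - 5*18769 = 3264597/158 - 93845 = -11562913/158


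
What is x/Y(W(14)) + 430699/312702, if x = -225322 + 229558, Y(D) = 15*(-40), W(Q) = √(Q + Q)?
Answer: -22212214/3908775 ≈ -5.6827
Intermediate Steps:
W(Q) = √2*√Q (W(Q) = √(2*Q) = √2*√Q)
Y(D) = -600
x = 4236
x/Y(W(14)) + 430699/312702 = 4236/(-600) + 430699/312702 = 4236*(-1/600) + 430699*(1/312702) = -353/50 + 430699/312702 = -22212214/3908775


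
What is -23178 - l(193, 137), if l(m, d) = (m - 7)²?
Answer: -57774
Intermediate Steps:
l(m, d) = (-7 + m)²
-23178 - l(193, 137) = -23178 - (-7 + 193)² = -23178 - 1*186² = -23178 - 1*34596 = -23178 - 34596 = -57774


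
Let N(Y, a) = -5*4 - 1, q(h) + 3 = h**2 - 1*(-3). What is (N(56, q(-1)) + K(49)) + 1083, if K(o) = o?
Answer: 1111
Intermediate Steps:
q(h) = h**2 (q(h) = -3 + (h**2 - 1*(-3)) = -3 + (h**2 + 3) = -3 + (3 + h**2) = h**2)
N(Y, a) = -21 (N(Y, a) = -20 - 1 = -21)
(N(56, q(-1)) + K(49)) + 1083 = (-21 + 49) + 1083 = 28 + 1083 = 1111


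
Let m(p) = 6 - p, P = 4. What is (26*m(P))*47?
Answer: 2444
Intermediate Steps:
(26*m(P))*47 = (26*(6 - 1*4))*47 = (26*(6 - 4))*47 = (26*2)*47 = 52*47 = 2444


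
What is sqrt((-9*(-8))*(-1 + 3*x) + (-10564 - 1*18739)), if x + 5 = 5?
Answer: 25*I*sqrt(47) ≈ 171.39*I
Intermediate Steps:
x = 0 (x = -5 + 5 = 0)
sqrt((-9*(-8))*(-1 + 3*x) + (-10564 - 1*18739)) = sqrt((-9*(-8))*(-1 + 3*0) + (-10564 - 1*18739)) = sqrt(72*(-1 + 0) + (-10564 - 18739)) = sqrt(72*(-1) - 29303) = sqrt(-72 - 29303) = sqrt(-29375) = 25*I*sqrt(47)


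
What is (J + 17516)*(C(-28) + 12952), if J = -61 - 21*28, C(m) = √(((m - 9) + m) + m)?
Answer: 218461384 + 16867*I*√93 ≈ 2.1846e+8 + 1.6266e+5*I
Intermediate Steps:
C(m) = √(-9 + 3*m) (C(m) = √(((-9 + m) + m) + m) = √((-9 + 2*m) + m) = √(-9 + 3*m))
J = -649 (J = -61 - 588 = -649)
(J + 17516)*(C(-28) + 12952) = (-649 + 17516)*(√(-9 + 3*(-28)) + 12952) = 16867*(√(-9 - 84) + 12952) = 16867*(√(-93) + 12952) = 16867*(I*√93 + 12952) = 16867*(12952 + I*√93) = 218461384 + 16867*I*√93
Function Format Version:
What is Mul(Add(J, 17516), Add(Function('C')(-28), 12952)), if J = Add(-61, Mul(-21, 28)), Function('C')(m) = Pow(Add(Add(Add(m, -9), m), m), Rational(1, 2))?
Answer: Add(218461384, Mul(16867, I, Pow(93, Rational(1, 2)))) ≈ Add(2.1846e+8, Mul(1.6266e+5, I))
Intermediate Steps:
Function('C')(m) = Pow(Add(-9, Mul(3, m)), Rational(1, 2)) (Function('C')(m) = Pow(Add(Add(Add(-9, m), m), m), Rational(1, 2)) = Pow(Add(Add(-9, Mul(2, m)), m), Rational(1, 2)) = Pow(Add(-9, Mul(3, m)), Rational(1, 2)))
J = -649 (J = Add(-61, -588) = -649)
Mul(Add(J, 17516), Add(Function('C')(-28), 12952)) = Mul(Add(-649, 17516), Add(Pow(Add(-9, Mul(3, -28)), Rational(1, 2)), 12952)) = Mul(16867, Add(Pow(Add(-9, -84), Rational(1, 2)), 12952)) = Mul(16867, Add(Pow(-93, Rational(1, 2)), 12952)) = Mul(16867, Add(Mul(I, Pow(93, Rational(1, 2))), 12952)) = Mul(16867, Add(12952, Mul(I, Pow(93, Rational(1, 2))))) = Add(218461384, Mul(16867, I, Pow(93, Rational(1, 2))))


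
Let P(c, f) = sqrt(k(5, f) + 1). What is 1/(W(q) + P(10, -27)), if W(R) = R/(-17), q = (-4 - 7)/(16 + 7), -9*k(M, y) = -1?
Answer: -38709/1527721 + 458643*sqrt(10)/1527721 ≈ 0.92402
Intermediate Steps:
k(M, y) = 1/9 (k(M, y) = -1/9*(-1) = 1/9)
P(c, f) = sqrt(10)/3 (P(c, f) = sqrt(1/9 + 1) = sqrt(10/9) = sqrt(10)/3)
q = -11/23 ≈ -0.47826
W(R) = -R/17 (W(R) = R*(-1/17) = -R/17)
1/(W(q) + P(10, -27)) = 1/(-1/17*(-11/23) + sqrt(10)/3) = 1/(11/391 + sqrt(10)/3)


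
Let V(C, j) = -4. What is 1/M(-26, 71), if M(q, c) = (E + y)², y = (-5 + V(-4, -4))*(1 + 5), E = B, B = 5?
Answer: 1/2401 ≈ 0.00041649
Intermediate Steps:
E = 5
y = -54 (y = (-5 - 4)*(1 + 5) = -9*6 = -54)
M(q, c) = 2401 (M(q, c) = (5 - 54)² = (-49)² = 2401)
1/M(-26, 71) = 1/2401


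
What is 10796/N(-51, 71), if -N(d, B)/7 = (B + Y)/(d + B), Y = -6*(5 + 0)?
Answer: -215920/287 ≈ -752.33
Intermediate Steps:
Y = -30 (Y = -6*5 = -30)
N(d, B) = -7*(-30 + B)/(B + d) (N(d, B) = -7*(B - 30)/(d + B) = -7*(-30 + B)/(B + d))
10796/N(-51, 71) = 10796/((7*(30 - 1*71)/(71 - 51))) = 10796/((7*(30 - 71)/20)) = 10796/((7*(1/20)*(-41))) = 10796/(-287/20) = 10796*(-20/287) = -215920/287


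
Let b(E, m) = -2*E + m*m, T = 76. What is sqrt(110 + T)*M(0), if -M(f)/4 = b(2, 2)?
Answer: 0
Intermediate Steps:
b(E, m) = m**2 - 2*E (b(E, m) = -2*E + m**2 = m**2 - 2*E)
M(f) = 0 (M(f) = -4*(2**2 - 2*2) = -4*(4 - 4) = -4*0 = 0)
sqrt(110 + T)*M(0) = sqrt(110 + 76)*0 = sqrt(186)*0 = 0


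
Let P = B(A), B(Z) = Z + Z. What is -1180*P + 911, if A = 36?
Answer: -84049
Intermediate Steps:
B(Z) = 2*Z
P = 72 (P = 2*36 = 72)
-1180*P + 911 = -1180*72 + 911 = -84960 + 911 = -84049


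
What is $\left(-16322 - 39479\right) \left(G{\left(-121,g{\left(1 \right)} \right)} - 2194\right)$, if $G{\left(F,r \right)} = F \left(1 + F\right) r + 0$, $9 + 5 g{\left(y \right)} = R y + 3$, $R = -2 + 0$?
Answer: $1418796226$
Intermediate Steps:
$R = -2$
$g{\left(y \right)} = - \frac{6}{5} - \frac{2 y}{5}$ ($g{\left(y \right)} = - \frac{9}{5} + \frac{- 2 y + 3}{5} = - \frac{9}{5} + \frac{3 - 2 y}{5} = - \frac{9}{5} - \left(- \frac{3}{5} + \frac{2 y}{5}\right) = - \frac{6}{5} - \frac{2 y}{5}$)
$G{\left(F,r \right)} = F r \left(1 + F\right)$ ($G{\left(F,r \right)} = F r \left(1 + F\right) + 0 = F r \left(1 + F\right)$)
$\left(-16322 - 39479\right) \left(G{\left(-121,g{\left(1 \right)} \right)} - 2194\right) = \left(-16322 - 39479\right) \left(- 121 \left(- \frac{6}{5} - \frac{2}{5}\right) \left(1 - 121\right) - 2194\right) = - 55801 \left(\left(-121\right) \left(- \frac{6}{5} - \frac{2}{5}\right) \left(-120\right) - 2194\right) = - 55801 \left(\left(-121\right) \left(- \frac{8}{5}\right) \left(-120\right) - 2194\right) = - 55801 \left(-23232 - 2194\right) = \left(-55801\right) \left(-25426\right) = 1418796226$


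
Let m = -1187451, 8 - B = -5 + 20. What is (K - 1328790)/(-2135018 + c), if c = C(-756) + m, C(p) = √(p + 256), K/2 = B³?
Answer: 4417142796244/11038800256461 + 13294760*I*√5/11038800256461 ≈ 0.40015 + 2.693e-6*I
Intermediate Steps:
B = -7 (B = 8 - (-5 + 20) = 8 - 1*15 = 8 - 15 = -7)
K = -686 (K = 2*(-7)³ = 2*(-343) = -686)
C(p) = √(256 + p)
c = -1187451 + 10*I*√5 (c = √(256 - 756) - 1187451 = √(-500) - 1187451 = 10*I*√5 - 1187451 = -1187451 + 10*I*√5 ≈ -1.1875e+6 + 22.361*I)
(K - 1328790)/(-2135018 + c) = (-686 - 1328790)/(-2135018 + (-1187451 + 10*I*√5)) = -1329476/(-3322469 + 10*I*√5)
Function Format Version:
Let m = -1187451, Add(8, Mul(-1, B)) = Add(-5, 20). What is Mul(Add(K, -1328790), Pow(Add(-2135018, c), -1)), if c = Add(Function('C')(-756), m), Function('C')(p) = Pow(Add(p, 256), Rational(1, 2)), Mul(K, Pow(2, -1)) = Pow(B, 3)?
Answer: Add(Rational(4417142796244, 11038800256461), Mul(Rational(13294760, 11038800256461), I, Pow(5, Rational(1, 2)))) ≈ Add(0.40015, Mul(2.6930e-6, I))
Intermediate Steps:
B = -7 (B = Add(8, Mul(-1, Add(-5, 20))) = Add(8, Mul(-1, 15)) = Add(8, -15) = -7)
K = -686 (K = Mul(2, Pow(-7, 3)) = Mul(2, -343) = -686)
Function('C')(p) = Pow(Add(256, p), Rational(1, 2))
c = Add(-1187451, Mul(10, I, Pow(5, Rational(1, 2)))) (c = Add(Pow(Add(256, -756), Rational(1, 2)), -1187451) = Add(Pow(-500, Rational(1, 2)), -1187451) = Add(Mul(10, I, Pow(5, Rational(1, 2))), -1187451) = Add(-1187451, Mul(10, I, Pow(5, Rational(1, 2)))) ≈ Add(-1.1875e+6, Mul(22.361, I)))
Mul(Add(K, -1328790), Pow(Add(-2135018, c), -1)) = Mul(Add(-686, -1328790), Pow(Add(-2135018, Add(-1187451, Mul(10, I, Pow(5, Rational(1, 2))))), -1)) = Mul(-1329476, Pow(Add(-3322469, Mul(10, I, Pow(5, Rational(1, 2)))), -1))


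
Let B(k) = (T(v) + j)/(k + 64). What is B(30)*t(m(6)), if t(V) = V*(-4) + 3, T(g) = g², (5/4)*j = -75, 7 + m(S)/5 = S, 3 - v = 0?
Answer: -1173/94 ≈ -12.479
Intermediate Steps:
v = 3 (v = 3 - 1*0 = 3 + 0 = 3)
m(S) = -35 + 5*S
j = -60 (j = (⅘)*(-75) = -60)
t(V) = 3 - 4*V (t(V) = -4*V + 3 = 3 - 4*V)
B(k) = -51/(64 + k) (B(k) = (3² - 60)/(k + 64) = (9 - 60)/(64 + k) = -51/(64 + k))
B(30)*t(m(6)) = (-51/(64 + 30))*(3 - 4*(-35 + 5*6)) = (-51/94)*(3 - 4*(-35 + 30)) = (-51*1/94)*(3 - 4*(-5)) = -51*(3 + 20)/94 = -51/94*23 = -1173/94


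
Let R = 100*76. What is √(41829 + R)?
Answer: √49429 ≈ 222.33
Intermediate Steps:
R = 7600
√(41829 + R) = √(41829 + 7600) = √49429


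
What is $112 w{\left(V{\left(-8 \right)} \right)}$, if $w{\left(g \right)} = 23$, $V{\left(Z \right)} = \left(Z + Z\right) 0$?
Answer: $2576$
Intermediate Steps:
$V{\left(Z \right)} = 0$ ($V{\left(Z \right)} = 2 Z 0 = 0$)
$112 w{\left(V{\left(-8 \right)} \right)} = 112 \cdot 23 = 2576$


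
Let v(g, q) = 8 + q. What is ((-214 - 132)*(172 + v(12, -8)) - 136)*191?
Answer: -11392768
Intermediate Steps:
((-214 - 132)*(172 + v(12, -8)) - 136)*191 = ((-214 - 132)*(172 + (8 - 8)) - 136)*191 = (-346*(172 + 0) - 136)*191 = (-346*172 - 136)*191 = (-59512 - 136)*191 = -59648*191 = -11392768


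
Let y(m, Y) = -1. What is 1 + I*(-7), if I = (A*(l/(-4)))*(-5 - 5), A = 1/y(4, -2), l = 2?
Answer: 36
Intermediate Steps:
A = -1 (A = 1/(-1) = -1)
I = -5 (I = (-2/(-4))*(-5 - 5) = -2*(-1)/4*(-10) = -1*(-½)*(-10) = (½)*(-10) = -5)
1 + I*(-7) = 1 - 5*(-7) = 1 + 35 = 36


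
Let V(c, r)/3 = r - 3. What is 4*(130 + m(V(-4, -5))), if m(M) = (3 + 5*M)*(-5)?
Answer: 2860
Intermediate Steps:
V(c, r) = -9 + 3*r (V(c, r) = 3*(r - 3) = 3*(-3 + r) = -9 + 3*r)
m(M) = -15 - 25*M
4*(130 + m(V(-4, -5))) = 4*(130 + (-15 - 25*(-9 + 3*(-5)))) = 4*(130 + (-15 - 25*(-9 - 15))) = 4*(130 + (-15 - 25*(-24))) = 4*(130 + (-15 + 600)) = 4*(130 + 585) = 4*715 = 2860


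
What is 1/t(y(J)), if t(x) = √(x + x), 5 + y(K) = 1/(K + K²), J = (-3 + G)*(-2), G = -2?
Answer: -I*√3355/183 ≈ -0.31652*I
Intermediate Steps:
J = 10 (J = (-3 - 2)*(-2) = -5*(-2) = 10)
y(K) = -5 + 1/(K + K²)
t(x) = √2*√x (t(x) = √(2*x) = √2*√x)
1/t(y(J)) = 1/(√2*√((1 - 5*10 - 5*10²)/(10*(1 + 10)))) = 1/(√2*√((⅒)*(1 - 50 - 5*100)/11)) = 1/(√2*√((⅒)*(1/11)*(1 - 50 - 500))) = 1/(√2*√((⅒)*(1/11)*(-549))) = 1/(√2*√(-549/110)) = 1/(√2*(3*I*√6710/110)) = 1/(3*I*√3355/55) = -I*√3355/183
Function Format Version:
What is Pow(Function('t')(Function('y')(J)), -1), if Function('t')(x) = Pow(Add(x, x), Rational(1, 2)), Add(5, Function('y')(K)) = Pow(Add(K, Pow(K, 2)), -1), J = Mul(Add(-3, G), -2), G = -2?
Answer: Mul(Rational(-1, 183), I, Pow(3355, Rational(1, 2))) ≈ Mul(-0.31652, I)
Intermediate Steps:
J = 10 (J = Mul(Add(-3, -2), -2) = Mul(-5, -2) = 10)
Function('y')(K) = Add(-5, Pow(Add(K, Pow(K, 2)), -1))
Function('t')(x) = Mul(Pow(2, Rational(1, 2)), Pow(x, Rational(1, 2))) (Function('t')(x) = Pow(Mul(2, x), Rational(1, 2)) = Mul(Pow(2, Rational(1, 2)), Pow(x, Rational(1, 2))))
Pow(Function('t')(Function('y')(J)), -1) = Pow(Mul(Pow(2, Rational(1, 2)), Pow(Mul(Pow(10, -1), Pow(Add(1, 10), -1), Add(1, Mul(-5, 10), Mul(-5, Pow(10, 2)))), Rational(1, 2))), -1) = Pow(Mul(Pow(2, Rational(1, 2)), Pow(Mul(Rational(1, 10), Pow(11, -1), Add(1, -50, Mul(-5, 100))), Rational(1, 2))), -1) = Pow(Mul(Pow(2, Rational(1, 2)), Pow(Mul(Rational(1, 10), Rational(1, 11), Add(1, -50, -500)), Rational(1, 2))), -1) = Pow(Mul(Pow(2, Rational(1, 2)), Pow(Mul(Rational(1, 10), Rational(1, 11), -549), Rational(1, 2))), -1) = Pow(Mul(Pow(2, Rational(1, 2)), Pow(Rational(-549, 110), Rational(1, 2))), -1) = Pow(Mul(Pow(2, Rational(1, 2)), Mul(Rational(3, 110), I, Pow(6710, Rational(1, 2)))), -1) = Pow(Mul(Rational(3, 55), I, Pow(3355, Rational(1, 2))), -1) = Mul(Rational(-1, 183), I, Pow(3355, Rational(1, 2)))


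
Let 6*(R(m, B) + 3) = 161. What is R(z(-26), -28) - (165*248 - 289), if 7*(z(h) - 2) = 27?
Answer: -243643/6 ≈ -40607.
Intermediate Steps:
z(h) = 41/7 (z(h) = 2 + (1/7)*27 = 2 + 27/7 = 41/7)
R(m, B) = 143/6 (R(m, B) = -3 + (1/6)*161 = -3 + 161/6 = 143/6)
R(z(-26), -28) - (165*248 - 289) = 143/6 - (165*248 - 289) = 143/6 - (40920 - 289) = 143/6 - 1*40631 = 143/6 - 40631 = -243643/6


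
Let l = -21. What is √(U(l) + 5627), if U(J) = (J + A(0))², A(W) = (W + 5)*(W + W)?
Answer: 2*√1517 ≈ 77.897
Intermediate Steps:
A(W) = 2*W*(5 + W) (A(W) = (5 + W)*(2*W) = 2*W*(5 + W))
U(J) = J² (U(J) = (J + 2*0*(5 + 0))² = (J + 2*0*5)² = (J + 0)² = J²)
√(U(l) + 5627) = √((-21)² + 5627) = √(441 + 5627) = √6068 = 2*√1517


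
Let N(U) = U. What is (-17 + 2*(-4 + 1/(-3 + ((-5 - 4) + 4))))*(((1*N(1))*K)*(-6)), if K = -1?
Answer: -303/2 ≈ -151.50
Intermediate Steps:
(-17 + 2*(-4 + 1/(-3 + ((-5 - 4) + 4))))*(((1*N(1))*K)*(-6)) = (-17 + 2*(-4 + 1/(-3 + ((-5 - 4) + 4))))*(((1*1)*(-1))*(-6)) = (-17 + 2*(-4 + 1/(-3 + (-9 + 4))))*((1*(-1))*(-6)) = (-17 + 2*(-4 + 1/(-3 - 5)))*(-1*(-6)) = (-17 + 2*(-4 + 1/(-8)))*6 = (-17 + 2*(-4 - ⅛))*6 = (-17 + 2*(-33/8))*6 = (-17 - 33/4)*6 = -101/4*6 = -303/2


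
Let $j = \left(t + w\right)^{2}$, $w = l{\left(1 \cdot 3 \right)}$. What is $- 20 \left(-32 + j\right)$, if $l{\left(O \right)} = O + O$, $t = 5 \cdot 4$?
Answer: $-12880$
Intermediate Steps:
$t = 20$
$l{\left(O \right)} = 2 O$
$w = 6$ ($w = 2 \cdot 1 \cdot 3 = 2 \cdot 3 = 6$)
$j = 676$ ($j = \left(20 + 6\right)^{2} = 26^{2} = 676$)
$- 20 \left(-32 + j\right) = - 20 \left(-32 + 676\right) = \left(-20\right) 644 = -12880$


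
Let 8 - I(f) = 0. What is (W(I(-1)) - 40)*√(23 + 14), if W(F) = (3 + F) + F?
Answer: -21*√37 ≈ -127.74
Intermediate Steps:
I(f) = 8 (I(f) = 8 - 1*0 = 8 + 0 = 8)
W(F) = 3 + 2*F
(W(I(-1)) - 40)*√(23 + 14) = ((3 + 2*8) - 40)*√(23 + 14) = ((3 + 16) - 40)*√37 = (19 - 40)*√37 = -21*√37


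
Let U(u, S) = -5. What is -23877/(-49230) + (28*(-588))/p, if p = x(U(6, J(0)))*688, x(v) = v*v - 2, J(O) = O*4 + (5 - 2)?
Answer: -3004813/5409830 ≈ -0.55544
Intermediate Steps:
J(O) = 3 + 4*O (J(O) = 4*O + 3 = 3 + 4*O)
x(v) = -2 + v² (x(v) = v² - 2 = -2 + v²)
p = 15824 (p = (-2 + (-5)²)*688 = (-2 + 25)*688 = 23*688 = 15824)
-23877/(-49230) + (28*(-588))/p = -23877/(-49230) + (28*(-588))/15824 = -23877*(-1/49230) - 16464*1/15824 = 2653/5470 - 1029/989 = -3004813/5409830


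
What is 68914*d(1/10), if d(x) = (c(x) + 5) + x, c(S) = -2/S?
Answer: -5134093/5 ≈ -1.0268e+6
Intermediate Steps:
d(x) = 5 + x - 2/x (d(x) = (-2/x + 5) + x = (5 - 2/x) + x = 5 + x - 2/x)
68914*d(1/10) = 68914*(5 + 1/10 - 2/(1/10)) = 68914*(5 + ⅒ - 2/⅒) = 68914*(5 + ⅒ - 2*10) = 68914*(5 + ⅒ - 20) = 68914*(-149/10) = -5134093/5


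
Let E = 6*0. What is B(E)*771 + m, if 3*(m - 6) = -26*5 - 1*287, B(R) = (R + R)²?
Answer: -133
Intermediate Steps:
E = 0
B(R) = 4*R² (B(R) = (2*R)² = 4*R²)
m = -133 (m = 6 + (-26*5 - 1*287)/3 = 6 + (-130 - 287)/3 = 6 + (⅓)*(-417) = 6 - 139 = -133)
B(E)*771 + m = (4*0²)*771 - 133 = (4*0)*771 - 133 = 0*771 - 133 = 0 - 133 = -133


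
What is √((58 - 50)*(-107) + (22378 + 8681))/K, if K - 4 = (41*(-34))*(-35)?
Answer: √30203/48794 ≈ 0.0035617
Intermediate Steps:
K = 48794 (K = 4 + (41*(-34))*(-35) = 4 - 1394*(-35) = 4 + 48790 = 48794)
√((58 - 50)*(-107) + (22378 + 8681))/K = √((58 - 50)*(-107) + (22378 + 8681))/48794 = √(8*(-107) + 31059)*(1/48794) = √(-856 + 31059)*(1/48794) = √30203*(1/48794) = √30203/48794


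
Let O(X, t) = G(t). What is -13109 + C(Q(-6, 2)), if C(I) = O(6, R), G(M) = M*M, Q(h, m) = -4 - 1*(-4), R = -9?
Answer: -13028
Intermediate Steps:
Q(h, m) = 0 (Q(h, m) = -4 + 4 = 0)
G(M) = M**2
O(X, t) = t**2
C(I) = 81 (C(I) = (-9)**2 = 81)
-13109 + C(Q(-6, 2)) = -13109 + 81 = -13028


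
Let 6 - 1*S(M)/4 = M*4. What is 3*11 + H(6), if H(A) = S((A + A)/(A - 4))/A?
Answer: 21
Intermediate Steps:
S(M) = 24 - 16*M (S(M) = 24 - 4*M*4 = 24 - 16*M)
H(A) = (24 - 32*A/(-4 + A))/A (H(A) = (24 - 16*(A + A)/(A - 4))/A = (24 - 16*2*A/(-4 + A))/A = (24 - 32*A/(-4 + A))/A)
3*11 + H(6) = 3*11 + 8*(-12 - 1*6)/(6*(-4 + 6)) = 33 + 8*(⅙)*(-12 - 6)/2 = 33 + 8*(⅙)*(½)*(-18) = 33 - 12 = 21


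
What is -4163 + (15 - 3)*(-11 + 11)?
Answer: -4163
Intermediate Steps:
-4163 + (15 - 3)*(-11 + 11) = -4163 + 12*0 = -4163 + 0 = -4163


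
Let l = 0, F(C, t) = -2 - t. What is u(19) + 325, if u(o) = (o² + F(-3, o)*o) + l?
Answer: 287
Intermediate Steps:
u(o) = o² + o*(-2 - o) (u(o) = (o² + (-2 - o)*o) + 0 = (o² + o*(-2 - o)) + 0 = o² + o*(-2 - o))
u(19) + 325 = -2*19 + 325 = -38 + 325 = 287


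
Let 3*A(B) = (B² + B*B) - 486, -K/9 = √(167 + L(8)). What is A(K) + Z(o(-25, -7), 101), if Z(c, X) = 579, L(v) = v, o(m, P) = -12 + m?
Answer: 9867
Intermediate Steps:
K = -45*√7 (K = -9*√(167 + 8) = -45*√7 ≈ -119.06)
A(B) = -162 + 2*B²/3 (A(B) = ((B² + B*B) - 486)/3 = ((B² + B²) - 486)/3 = (2*B² - 486)/3 = (-486 + 2*B²)/3 = -162 + 2*B²/3)
A(K) + Z(o(-25, -7), 101) = (-162 + 2*(-45*√7)²/3) + 579 = (-162 + (⅔)*14175) + 579 = (-162 + 9450) + 579 = 9288 + 579 = 9867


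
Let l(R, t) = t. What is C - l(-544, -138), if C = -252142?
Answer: -252004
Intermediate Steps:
C - l(-544, -138) = -252142 - 1*(-138) = -252142 + 138 = -252004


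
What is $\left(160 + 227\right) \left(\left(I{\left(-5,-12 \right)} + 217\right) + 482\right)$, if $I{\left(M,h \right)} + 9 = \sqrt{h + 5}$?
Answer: $267030 + 387 i \sqrt{7} \approx 2.6703 \cdot 10^{5} + 1023.9 i$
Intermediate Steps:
$I{\left(M,h \right)} = -9 + \sqrt{5 + h}$ ($I{\left(M,h \right)} = -9 + \sqrt{h + 5} = -9 + \sqrt{5 + h}$)
$\left(160 + 227\right) \left(\left(I{\left(-5,-12 \right)} + 217\right) + 482\right) = \left(160 + 227\right) \left(\left(\left(-9 + \sqrt{5 - 12}\right) + 217\right) + 482\right) = 387 \left(\left(\left(-9 + \sqrt{-7}\right) + 217\right) + 482\right) = 387 \left(\left(\left(-9 + i \sqrt{7}\right) + 217\right) + 482\right) = 387 \left(\left(208 + i \sqrt{7}\right) + 482\right) = 387 \left(690 + i \sqrt{7}\right) = 267030 + 387 i \sqrt{7}$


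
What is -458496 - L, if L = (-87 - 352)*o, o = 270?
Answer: -339966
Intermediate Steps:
L = -118530 (L = (-87 - 352)*270 = -439*270 = -118530)
-458496 - L = -458496 - 1*(-118530) = -458496 + 118530 = -339966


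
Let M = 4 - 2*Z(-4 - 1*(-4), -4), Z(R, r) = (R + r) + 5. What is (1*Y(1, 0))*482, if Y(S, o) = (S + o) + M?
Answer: 1446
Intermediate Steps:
Z(R, r) = 5 + R + r
M = 2 (M = 4 - 2*(5 + (-4 - 1*(-4)) - 4) = 4 - 2*(5 + (-4 + 4) - 4) = 4 - 2*(5 + 0 - 4) = 4 - 2*1 = 4 - 2 = 2)
Y(S, o) = 2 + S + o (Y(S, o) = (S + o) + 2 = 2 + S + o)
(1*Y(1, 0))*482 = (1*(2 + 1 + 0))*482 = (1*3)*482 = 3*482 = 1446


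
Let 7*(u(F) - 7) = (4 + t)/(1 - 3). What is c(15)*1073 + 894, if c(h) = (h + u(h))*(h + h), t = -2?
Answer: 4931328/7 ≈ 7.0448e+5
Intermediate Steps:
u(F) = 48/7 (u(F) = 7 + ((4 - 2)/(1 - 3))/7 = 7 + (2/(-2))/7 = 7 + (2*(-½))/7 = 7 + (⅐)*(-1) = 7 - ⅐ = 48/7)
c(h) = 2*h*(48/7 + h) (c(h) = (h + 48/7)*(h + h) = (48/7 + h)*(2*h) = 2*h*(48/7 + h))
c(15)*1073 + 894 = ((2/7)*15*(48 + 7*15))*1073 + 894 = ((2/7)*15*(48 + 105))*1073 + 894 = ((2/7)*15*153)*1073 + 894 = (4590/7)*1073 + 894 = 4925070/7 + 894 = 4931328/7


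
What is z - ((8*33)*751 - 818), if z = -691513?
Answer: -888959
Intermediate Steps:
z - ((8*33)*751 - 818) = -691513 - ((8*33)*751 - 818) = -691513 - (264*751 - 818) = -691513 - (198264 - 818) = -691513 - 1*197446 = -691513 - 197446 = -888959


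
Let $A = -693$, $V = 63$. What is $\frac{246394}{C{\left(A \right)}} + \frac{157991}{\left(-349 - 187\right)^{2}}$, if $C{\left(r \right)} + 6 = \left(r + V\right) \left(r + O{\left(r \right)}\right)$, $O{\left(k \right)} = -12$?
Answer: $\frac{8809922833}{7975049664} \approx 1.1047$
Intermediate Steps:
$C{\left(r \right)} = -6 + \left(-12 + r\right) \left(63 + r\right)$ ($C{\left(r \right)} = -6 + \left(r + 63\right) \left(r - 12\right) = -6 + \left(63 + r\right) \left(-12 + r\right) = -6 + \left(-12 + r\right) \left(63 + r\right)$)
$\frac{246394}{C{\left(A \right)}} + \frac{157991}{\left(-349 - 187\right)^{2}} = \frac{246394}{-762 + \left(-693\right)^{2} + 51 \left(-693\right)} + \frac{157991}{\left(-349 - 187\right)^{2}} = \frac{246394}{-762 + 480249 - 35343} + \frac{157991}{\left(-536\right)^{2}} = \frac{246394}{444144} + \frac{157991}{287296} = 246394 \cdot \frac{1}{444144} + 157991 \cdot \frac{1}{287296} = \frac{123197}{222072} + \frac{157991}{287296} = \frac{8809922833}{7975049664}$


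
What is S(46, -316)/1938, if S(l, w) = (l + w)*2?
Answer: -90/323 ≈ -0.27864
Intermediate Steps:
S(l, w) = 2*l + 2*w
S(46, -316)/1938 = (2*46 + 2*(-316))/1938 = (92 - 632)*(1/1938) = -540*1/1938 = -90/323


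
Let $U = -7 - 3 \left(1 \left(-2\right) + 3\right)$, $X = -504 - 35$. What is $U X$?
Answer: $5390$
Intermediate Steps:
$X = -539$
$U = -10$ ($U = -7 - 3 \left(-2 + 3\right) = -7 - 3 = -10$)
$U X = \left(-10\right) \left(-539\right) = 5390$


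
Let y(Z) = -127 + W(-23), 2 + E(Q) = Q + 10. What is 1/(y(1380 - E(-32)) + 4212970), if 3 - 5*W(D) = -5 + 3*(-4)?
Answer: 1/4212847 ≈ 2.3737e-7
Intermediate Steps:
E(Q) = 8 + Q (E(Q) = -2 + (Q + 10) = -2 + (10 + Q) = 8 + Q)
W(D) = 4 (W(D) = 3/5 - (-5 + 3*(-4))/5 = 3/5 - (-5 - 12)/5 = 3/5 - 1/5*(-17) = 3/5 + 17/5 = 4)
y(Z) = -123 (y(Z) = -127 + 4 = -123)
1/(y(1380 - E(-32)) + 4212970) = 1/(-123 + 4212970) = 1/4212847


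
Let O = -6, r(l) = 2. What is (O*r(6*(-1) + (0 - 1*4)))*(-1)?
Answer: 12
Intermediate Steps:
(O*r(6*(-1) + (0 - 1*4)))*(-1) = -6*2*(-1) = -12*(-1) = 12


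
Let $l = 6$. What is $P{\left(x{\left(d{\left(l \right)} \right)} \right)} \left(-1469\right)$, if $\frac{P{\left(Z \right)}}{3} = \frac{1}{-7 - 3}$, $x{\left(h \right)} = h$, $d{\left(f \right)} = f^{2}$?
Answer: $\frac{4407}{10} \approx 440.7$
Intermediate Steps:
$P{\left(Z \right)} = - \frac{3}{10}$ ($P{\left(Z \right)} = \frac{3}{-7 - 3} = \frac{3}{-10} = 3 \left(- \frac{1}{10}\right) = - \frac{3}{10}$)
$P{\left(x{\left(d{\left(l \right)} \right)} \right)} \left(-1469\right) = \left(- \frac{3}{10}\right) \left(-1469\right) = \frac{4407}{10}$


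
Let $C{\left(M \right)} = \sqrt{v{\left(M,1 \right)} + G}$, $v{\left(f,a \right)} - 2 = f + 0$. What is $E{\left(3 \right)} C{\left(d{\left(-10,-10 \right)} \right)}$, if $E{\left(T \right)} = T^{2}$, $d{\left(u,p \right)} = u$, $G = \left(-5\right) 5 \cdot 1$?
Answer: $9 i \sqrt{33} \approx 51.701 i$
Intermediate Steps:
$v{\left(f,a \right)} = 2 + f$ ($v{\left(f,a \right)} = 2 + \left(f + 0\right) = 2 + f$)
$G = -25$ ($G = \left(-25\right) 1 = -25$)
$C{\left(M \right)} = \sqrt{-23 + M}$ ($C{\left(M \right)} = \sqrt{\left(2 + M\right) - 25} = \sqrt{-23 + M}$)
$E{\left(3 \right)} C{\left(d{\left(-10,-10 \right)} \right)} = 3^{2} \sqrt{-23 - 10} = 9 \sqrt{-33} = 9 i \sqrt{33}$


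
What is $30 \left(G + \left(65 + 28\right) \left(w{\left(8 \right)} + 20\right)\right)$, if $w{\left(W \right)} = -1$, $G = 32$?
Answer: $53970$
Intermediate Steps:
$30 \left(G + \left(65 + 28\right) \left(w{\left(8 \right)} + 20\right)\right) = 30 \left(32 + \left(65 + 28\right) \left(-1 + 20\right)\right) = 30 \left(32 + 93 \cdot 19\right) = 30 \left(32 + 1767\right) = 30 \cdot 1799 = 53970$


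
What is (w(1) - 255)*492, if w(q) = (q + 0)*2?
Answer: -124476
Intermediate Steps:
w(q) = 2*q (w(q) = q*2 = 2*q)
(w(1) - 255)*492 = (2*1 - 255)*492 = (2 - 255)*492 = -253*492 = -124476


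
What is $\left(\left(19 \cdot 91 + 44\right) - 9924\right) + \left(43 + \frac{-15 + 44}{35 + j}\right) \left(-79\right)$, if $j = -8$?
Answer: $- \frac{314087}{27} \approx -11633.0$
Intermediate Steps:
$\left(\left(19 \cdot 91 + 44\right) - 9924\right) + \left(43 + \frac{-15 + 44}{35 + j}\right) \left(-79\right) = \left(\left(19 \cdot 91 + 44\right) - 9924\right) + \left(43 + \frac{-15 + 44}{35 - 8}\right) \left(-79\right) = \left(\left(1729 + 44\right) - 9924\right) + \left(43 + \frac{29}{27}\right) \left(-79\right) = \left(1773 - 9924\right) + \left(43 + 29 \cdot \frac{1}{27}\right) \left(-79\right) = -8151 + \left(43 + \frac{29}{27}\right) \left(-79\right) = -8151 + \frac{1190}{27} \left(-79\right) = -8151 - \frac{94010}{27} = - \frac{314087}{27}$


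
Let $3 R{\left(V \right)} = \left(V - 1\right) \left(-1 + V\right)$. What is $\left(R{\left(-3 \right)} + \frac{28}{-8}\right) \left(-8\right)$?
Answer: $- \frac{44}{3} \approx -14.667$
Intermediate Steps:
$R{\left(V \right)} = \frac{\left(-1 + V\right)^{2}}{3}$ ($R{\left(V \right)} = \frac{\left(V - 1\right) \left(-1 + V\right)}{3} = \frac{\left(-1 + V\right) \left(-1 + V\right)}{3} = \frac{\left(-1 + V\right)^{2}}{3}$)
$\left(R{\left(-3 \right)} + \frac{28}{-8}\right) \left(-8\right) = \left(\frac{\left(-1 - 3\right)^{2}}{3} + \frac{28}{-8}\right) \left(-8\right) = \left(\frac{\left(-4\right)^{2}}{3} + 28 \left(- \frac{1}{8}\right)\right) \left(-8\right) = \left(\frac{1}{3} \cdot 16 - \frac{7}{2}\right) \left(-8\right) = \left(\frac{16}{3} - \frac{7}{2}\right) \left(-8\right) = \frac{11}{6} \left(-8\right) = - \frac{44}{3}$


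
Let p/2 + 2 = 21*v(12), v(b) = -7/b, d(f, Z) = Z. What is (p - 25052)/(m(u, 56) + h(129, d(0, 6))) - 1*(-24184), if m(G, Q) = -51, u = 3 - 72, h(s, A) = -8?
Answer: 2903873/118 ≈ 24609.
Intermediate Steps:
u = -69
p = -57/2 (p = -4 + 2*(21*(-7/12)) = -4 + 2*(-49/4) = -4 - 49/2 = -57/2 ≈ -28.500)
(p - 25052)/(m(u, 56) + h(129, d(0, 6))) - 1*(-24184) = (-57/2 - 25052)/(-51 - 8) - 1*(-24184) = -50161/2/(-59) + 24184 = -50161/2*(-1/59) + 24184 = 50161/118 + 24184 = 2903873/118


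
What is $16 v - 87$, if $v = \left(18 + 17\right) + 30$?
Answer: $953$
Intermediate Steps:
$v = 65$ ($v = 35 + 30 = 65$)
$16 v - 87 = 16 \cdot 65 - 87 = 1040 - 87 = 953$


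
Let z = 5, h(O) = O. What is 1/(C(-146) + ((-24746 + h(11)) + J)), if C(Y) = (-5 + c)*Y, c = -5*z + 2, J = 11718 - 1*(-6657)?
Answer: -1/2272 ≈ -0.00044014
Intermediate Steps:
J = 18375 (J = 11718 + 6657 = 18375)
c = -23 (c = -5*5 + 2 = -25 + 2 = -23)
C(Y) = -28*Y (C(Y) = (-5 - 23)*Y = -28*Y)
1/(C(-146) + ((-24746 + h(11)) + J)) = 1/(-28*(-146) + ((-24746 + 11) + 18375)) = 1/(4088 + (-24735 + 18375)) = 1/(4088 - 6360) = 1/(-2272) = -1/2272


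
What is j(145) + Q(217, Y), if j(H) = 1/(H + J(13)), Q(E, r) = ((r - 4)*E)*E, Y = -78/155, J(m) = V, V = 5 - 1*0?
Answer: -31807859/150 ≈ -2.1205e+5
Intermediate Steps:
V = 5 (V = 5 + 0 = 5)
J(m) = 5
Y = -78/155 (Y = -78*1/155 = -78/155 ≈ -0.50323)
Q(E, r) = E**2*(-4 + r) (Q(E, r) = ((-4 + r)*E)*E = (E*(-4 + r))*E = E**2*(-4 + r))
j(H) = 1/(5 + H) (j(H) = 1/(H + 5) = 1/(5 + H))
j(145) + Q(217, Y) = 1/(5 + 145) + 217**2*(-4 - 78/155) = 1/150 + 47089*(-698/155) = 1/150 - 1060262/5 = -31807859/150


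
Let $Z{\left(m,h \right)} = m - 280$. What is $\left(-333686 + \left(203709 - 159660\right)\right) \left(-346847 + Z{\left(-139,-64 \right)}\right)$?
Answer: $100581082442$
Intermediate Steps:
$Z{\left(m,h \right)} = -280 + m$ ($Z{\left(m,h \right)} = m - 280 = -280 + m$)
$\left(-333686 + \left(203709 - 159660\right)\right) \left(-346847 + Z{\left(-139,-64 \right)}\right) = \left(-333686 + \left(203709 - 159660\right)\right) \left(-346847 - 419\right) = \left(-333686 + 44049\right) \left(-346847 - 419\right) = \left(-289637\right) \left(-347266\right) = 100581082442$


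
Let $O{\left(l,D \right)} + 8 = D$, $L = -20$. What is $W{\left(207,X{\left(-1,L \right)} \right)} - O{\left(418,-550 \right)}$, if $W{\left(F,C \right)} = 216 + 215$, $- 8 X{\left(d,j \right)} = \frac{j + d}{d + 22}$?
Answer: $989$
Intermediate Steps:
$O{\left(l,D \right)} = -8 + D$
$X{\left(d,j \right)} = - \frac{d + j}{8 \left(22 + d\right)}$ ($X{\left(d,j \right)} = - \frac{\left(j + d\right) \frac{1}{d + 22}}{8} = - \frac{\left(d + j\right) \frac{1}{22 + d}}{8} = - \frac{\frac{1}{22 + d} \left(d + j\right)}{8} = - \frac{d + j}{8 \left(22 + d\right)}$)
$W{\left(F,C \right)} = 431$
$W{\left(207,X{\left(-1,L \right)} \right)} - O{\left(418,-550 \right)} = 431 - \left(-8 - 550\right) = 431 - -558 = 431 + 558 = 989$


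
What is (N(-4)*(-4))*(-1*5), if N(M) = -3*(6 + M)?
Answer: -120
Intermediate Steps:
N(M) = -18 - 3*M
(N(-4)*(-4))*(-1*5) = ((-18 - 3*(-4))*(-4))*(-1*5) = ((-18 + 12)*(-4))*(-5) = -6*(-4)*(-5) = 24*(-5) = -120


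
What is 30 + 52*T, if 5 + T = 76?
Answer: 3722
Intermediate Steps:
T = 71 (T = -5 + 76 = 71)
30 + 52*T = 30 + 52*71 = 30 + 3692 = 3722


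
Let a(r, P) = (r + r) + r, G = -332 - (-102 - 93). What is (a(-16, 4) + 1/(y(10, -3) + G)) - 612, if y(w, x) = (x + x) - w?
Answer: -100981/153 ≈ -660.01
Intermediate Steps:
y(w, x) = -w + 2*x (y(w, x) = 2*x - w = -w + 2*x)
G = -137 (G = -332 - 1*(-195) = -332 + 195 = -137)
a(r, P) = 3*r (a(r, P) = 2*r + r = 3*r)
(a(-16, 4) + 1/(y(10, -3) + G)) - 612 = (3*(-16) + 1/((-1*10 + 2*(-3)) - 137)) - 612 = (-48 + 1/((-10 - 6) - 137)) - 612 = (-48 + 1/(-16 - 137)) - 612 = (-48 + 1/(-153)) - 612 = (-48 - 1/153) - 612 = -7345/153 - 612 = -100981/153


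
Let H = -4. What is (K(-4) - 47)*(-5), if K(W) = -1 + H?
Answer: 260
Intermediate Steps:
K(W) = -5 (K(W) = -1 - 4 = -5)
(K(-4) - 47)*(-5) = (-5 - 47)*(-5) = -52*(-5) = 260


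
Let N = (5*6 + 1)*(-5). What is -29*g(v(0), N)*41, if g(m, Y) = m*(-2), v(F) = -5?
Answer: -11890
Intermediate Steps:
N = -155 (N = (30 + 1)*(-5) = 31*(-5) = -155)
g(m, Y) = -2*m
-29*g(v(0), N)*41 = -(-58)*(-5)*41 = -29*10*41 = -290*41 = -11890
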